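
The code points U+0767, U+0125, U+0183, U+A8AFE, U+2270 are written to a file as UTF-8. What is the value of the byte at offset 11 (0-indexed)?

0x89

U+0767 → 2-byte form DD A7 at offsets 0–1.
U+0125 → 2-byte form C4 A5 at offsets 2–3.
U+0183 → 2-byte form C6 83 at offsets 4–5.
U+A8AFE → 4-byte form F2 A8 AB BE at offsets 6–9.
U+2270 → 3-byte form E2 89 B0 at offsets 10–12.
Offset 11 falls in char 5's range; it's byte 2 of E2 89 B0 = 0x89.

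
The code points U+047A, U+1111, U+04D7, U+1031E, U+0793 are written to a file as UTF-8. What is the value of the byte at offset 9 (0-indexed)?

0x8C

U+047A → 2-byte form D1 BA at offsets 0–1.
U+1111 → 3-byte form E1 84 91 at offsets 2–4.
U+04D7 → 2-byte form D3 97 at offsets 5–6.
U+1031E → 4-byte form F0 90 8C 9E at offsets 7–10.
Offset 9 falls in char 4's range; it's byte 3 of F0 90 8C 9E = 0x8C.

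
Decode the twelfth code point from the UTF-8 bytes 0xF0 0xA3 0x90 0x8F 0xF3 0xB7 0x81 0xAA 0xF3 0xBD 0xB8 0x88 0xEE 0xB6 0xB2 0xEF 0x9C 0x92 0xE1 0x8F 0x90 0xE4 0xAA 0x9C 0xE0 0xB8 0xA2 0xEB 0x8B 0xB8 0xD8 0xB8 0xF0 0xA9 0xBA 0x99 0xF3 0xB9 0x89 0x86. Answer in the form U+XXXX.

Offset 0: leading byte 0xF0 = 11110000 → 4-byte char #1 = F0 A3 90 8F.
Offset 4: leading byte 0xF3 = 11110011 → 4-byte char #2 = F3 B7 81 AA.
Offset 8: leading byte 0xF3 = 11110011 → 4-byte char #3 = F3 BD B8 88.
Offset 12: leading byte 0xEE = 11101110 → 3-byte char #4 = EE B6 B2.
Offset 15: leading byte 0xEF = 11101111 → 3-byte char #5 = EF 9C 92.
Offset 18: leading byte 0xE1 = 11100001 → 3-byte char #6 = E1 8F 90.
Offset 21: leading byte 0xE4 = 11100100 → 3-byte char #7 = E4 AA 9C.
Offset 24: leading byte 0xE0 = 11100000 → 3-byte char #8 = E0 B8 A2.
Offset 27: leading byte 0xEB = 11101011 → 3-byte char #9 = EB 8B B8.
Offset 30: leading byte 0xD8 = 11011000 → 2-byte char #10 = D8 B8.
Offset 32: leading byte 0xF0 = 11110000 → 4-byte char #11 = F0 A9 BA 99.
Offset 36: leading byte 0xF3 = 11110011 → 4-byte char #12 = F3 B9 89 86.
Leading byte 0xF3 = 11110011 matches 11110xxx → 4-byte sequence.
Byte 1: 0xF3 = 11110011, payload 011 (3 bits).
Byte 2: 0xB9 = 10111001 (10xxxxxx ✓), payload 111001.
Byte 3: 0x89 = 10001001 (10xxxxxx ✓), payload 001001.
Byte 4: 0x86 = 10000110 (10xxxxxx ✓), payload 000110.
Concatenate: 011111001001001000110 = 0xF9246 (21 bits → U+F9246).

U+F9246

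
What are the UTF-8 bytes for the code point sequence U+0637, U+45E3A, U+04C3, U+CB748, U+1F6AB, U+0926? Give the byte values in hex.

D8 B7 F1 85 B8 BA D3 83 F3 8B 9D 88 F0 9F 9A AB E0 A4 A6

U+0637: 2-byte form → D8 B7.
U+45E3A: 4-byte form → F1 85 B8 BA.
U+04C3: 2-byte form → D3 83.
U+CB748: 4-byte form → F3 8B 9D 88.
U+1F6AB: 4-byte form → F0 9F 9A AB.
U+0926: 3-byte form → E0 A4 A6.
Concatenated (19 bytes): D8 B7 F1 85 B8 BA D3 83 F3 8B 9D 88 F0 9F 9A AB E0 A4 A6.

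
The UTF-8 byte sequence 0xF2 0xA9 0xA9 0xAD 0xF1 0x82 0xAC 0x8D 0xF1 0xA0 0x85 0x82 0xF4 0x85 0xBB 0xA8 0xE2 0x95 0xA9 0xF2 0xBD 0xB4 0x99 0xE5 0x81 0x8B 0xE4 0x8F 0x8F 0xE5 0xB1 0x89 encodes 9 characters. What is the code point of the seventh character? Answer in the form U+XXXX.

U+504B

Offset 0: leading byte 0xF2 = 11110010 → 4-byte char #1 = F2 A9 A9 AD.
Offset 4: leading byte 0xF1 = 11110001 → 4-byte char #2 = F1 82 AC 8D.
Offset 8: leading byte 0xF1 = 11110001 → 4-byte char #3 = F1 A0 85 82.
Offset 12: leading byte 0xF4 = 11110100 → 4-byte char #4 = F4 85 BB A8.
Offset 16: leading byte 0xE2 = 11100010 → 3-byte char #5 = E2 95 A9.
Offset 19: leading byte 0xF2 = 11110010 → 4-byte char #6 = F2 BD B4 99.
Offset 23: leading byte 0xE5 = 11100101 → 3-byte char #7 = E5 81 8B.
Leading byte 0xE5 = 11100101 matches 1110xxxx → 3-byte sequence.
Byte 1: 0xE5 = 11100101, payload 0101 (4 bits).
Byte 2: 0x81 = 10000001 (10xxxxxx ✓), payload 000001.
Byte 3: 0x8B = 10001011 (10xxxxxx ✓), payload 001011.
Concatenate: 0101000001001011 = 0x504B (16 bits → U+504B).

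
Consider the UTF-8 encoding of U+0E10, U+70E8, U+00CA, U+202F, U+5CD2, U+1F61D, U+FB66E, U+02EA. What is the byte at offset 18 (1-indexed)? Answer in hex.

0x9D

1-indexed offset 18 is 0-indexed offset 17.
U+0E10 → 3-byte form E0 B8 90 at offsets 0–2.
U+70E8 → 3-byte form E7 83 A8 at offsets 3–5.
U+00CA → 2-byte form C3 8A at offsets 6–7.
U+202F → 3-byte form E2 80 AF at offsets 8–10.
U+5CD2 → 3-byte form E5 B3 92 at offsets 11–13.
U+1F61D → 4-byte form F0 9F 98 9D at offsets 14–17.
Offset 17 falls in char 6's range; it's byte 4 of F0 9F 98 9D = 0x9D.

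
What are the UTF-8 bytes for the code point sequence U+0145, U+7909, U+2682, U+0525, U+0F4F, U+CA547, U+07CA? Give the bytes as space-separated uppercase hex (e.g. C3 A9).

U+0145: 2-byte form → C5 85.
U+7909: 3-byte form → E7 A4 89.
U+2682: 3-byte form → E2 9A 82.
U+0525: 2-byte form → D4 A5.
U+0F4F: 3-byte form → E0 BD 8F.
U+CA547: 4-byte form → F3 8A 95 87.
U+07CA: 2-byte form → DF 8A.
Concatenated (19 bytes): C5 85 E7 A4 89 E2 9A 82 D4 A5 E0 BD 8F F3 8A 95 87 DF 8A.

C5 85 E7 A4 89 E2 9A 82 D4 A5 E0 BD 8F F3 8A 95 87 DF 8A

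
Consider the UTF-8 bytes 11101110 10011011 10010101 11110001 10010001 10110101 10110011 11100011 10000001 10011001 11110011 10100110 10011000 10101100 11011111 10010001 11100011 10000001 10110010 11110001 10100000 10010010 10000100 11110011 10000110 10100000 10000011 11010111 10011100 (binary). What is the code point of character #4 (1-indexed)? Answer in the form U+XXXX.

Offset 0: leading byte 0xEE = 11101110 → 3-byte char #1 = EE 9B 95.
Offset 3: leading byte 0xF1 = 11110001 → 4-byte char #2 = F1 91 B5 B3.
Offset 7: leading byte 0xE3 = 11100011 → 3-byte char #3 = E3 81 99.
Offset 10: leading byte 0xF3 = 11110011 → 4-byte char #4 = F3 A6 98 AC.
Leading byte 0xF3 = 11110011 matches 11110xxx → 4-byte sequence.
Byte 1: 0xF3 = 11110011, payload 011 (3 bits).
Byte 2: 0xA6 = 10100110 (10xxxxxx ✓), payload 100110.
Byte 3: 0x98 = 10011000 (10xxxxxx ✓), payload 011000.
Byte 4: 0xAC = 10101100 (10xxxxxx ✓), payload 101100.
Concatenate: 011100110011000101100 = 0xE662C (21 bits → U+E662C).

U+E662C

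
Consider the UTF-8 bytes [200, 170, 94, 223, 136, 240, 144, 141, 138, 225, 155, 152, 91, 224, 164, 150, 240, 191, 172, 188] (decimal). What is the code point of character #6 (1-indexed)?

U+005B

Offset 0: leading byte 0xC8 = 11001000 → 2-byte char #1 = C8 AA.
Offset 2: leading byte 0x5E = 01011110 → 1-byte char #2 = 5E.
Offset 3: leading byte 0xDF = 11011111 → 2-byte char #3 = DF 88.
Offset 5: leading byte 0xF0 = 11110000 → 4-byte char #4 = F0 90 8D 8A.
Offset 9: leading byte 0xE1 = 11100001 → 3-byte char #5 = E1 9B 98.
Offset 12: leading byte 0x5B = 01011011 → 1-byte char #6 = 5B.
Leading byte 0x5B = 01011011 matches 0xxxxxxx → 1-byte sequence.
Byte 1: 0x5B = 01011011, payload 1011011 (7 bits).
Concatenate: 1011011 = 0x5B (7 bits → U+005B).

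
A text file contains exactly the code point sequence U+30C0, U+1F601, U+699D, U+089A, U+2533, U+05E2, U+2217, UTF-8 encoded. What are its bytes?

E3 83 80 F0 9F 98 81 E6 A6 9D E0 A2 9A E2 94 B3 D7 A2 E2 88 97

U+30C0: 3-byte form → E3 83 80.
U+1F601: 4-byte form → F0 9F 98 81.
U+699D: 3-byte form → E6 A6 9D.
U+089A: 3-byte form → E0 A2 9A.
U+2533: 3-byte form → E2 94 B3.
U+05E2: 2-byte form → D7 A2.
U+2217: 3-byte form → E2 88 97.
Concatenated (21 bytes): E3 83 80 F0 9F 98 81 E6 A6 9D E0 A2 9A E2 94 B3 D7 A2 E2 88 97.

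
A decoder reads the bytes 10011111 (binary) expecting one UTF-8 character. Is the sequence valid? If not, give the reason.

invalid (continuation byte with no leading byte)

Byte 0x9F = 10011111 has the form 10xxxxxx — a continuation byte — but there is no preceding leading byte.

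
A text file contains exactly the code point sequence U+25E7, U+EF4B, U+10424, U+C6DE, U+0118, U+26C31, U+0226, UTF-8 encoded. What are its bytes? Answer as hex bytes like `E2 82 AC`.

E2 97 A7 EE BD 8B F0 90 90 A4 EC 9B 9E C4 98 F0 A6 B0 B1 C8 A6

U+25E7: 3-byte form → E2 97 A7.
U+EF4B: 3-byte form → EE BD 8B.
U+10424: 4-byte form → F0 90 90 A4.
U+C6DE: 3-byte form → EC 9B 9E.
U+0118: 2-byte form → C4 98.
U+26C31: 4-byte form → F0 A6 B0 B1.
U+0226: 2-byte form → C8 A6.
Concatenated (21 bytes): E2 97 A7 EE BD 8B F0 90 90 A4 EC 9B 9E C4 98 F0 A6 B0 B1 C8 A6.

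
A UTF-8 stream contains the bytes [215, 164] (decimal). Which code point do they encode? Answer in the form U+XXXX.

U+05E4

Leading byte 0xD7 = 11010111 matches 110xxxxx → 2-byte sequence.
Byte 1: 0xD7 = 11010111, payload 10111 (5 bits).
Byte 2: 0xA4 = 10100100 (10xxxxxx ✓), payload 100100.
Concatenate: 10111100100 = 0x5E4 (11 bits → U+05E4).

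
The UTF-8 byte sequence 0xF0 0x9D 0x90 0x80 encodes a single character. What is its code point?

Leading byte 0xF0 = 11110000 matches 11110xxx → 4-byte sequence.
Byte 1: 0xF0 = 11110000, payload 000 (3 bits).
Byte 2: 0x9D = 10011101 (10xxxxxx ✓), payload 011101.
Byte 3: 0x90 = 10010000 (10xxxxxx ✓), payload 010000.
Byte 4: 0x80 = 10000000 (10xxxxxx ✓), payload 000000.
Concatenate: 000011101010000000000 = 0x1D400 (21 bits → U+1D400).

U+1D400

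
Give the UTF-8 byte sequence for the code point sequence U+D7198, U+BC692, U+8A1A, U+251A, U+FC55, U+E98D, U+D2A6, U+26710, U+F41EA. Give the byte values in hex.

U+D7198: 4-byte form → F3 97 86 98.
U+BC692: 4-byte form → F2 BC 9A 92.
U+8A1A: 3-byte form → E8 A8 9A.
U+251A: 3-byte form → E2 94 9A.
U+FC55: 3-byte form → EF B1 95.
U+E98D: 3-byte form → EE A6 8D.
U+D2A6: 3-byte form → ED 8A A6.
U+26710: 4-byte form → F0 A6 9C 90.
U+F41EA: 4-byte form → F3 B4 87 AA.
Concatenated (31 bytes): F3 97 86 98 F2 BC 9A 92 E8 A8 9A E2 94 9A EF B1 95 EE A6 8D ED 8A A6 F0 A6 9C 90 F3 B4 87 AA.

F3 97 86 98 F2 BC 9A 92 E8 A8 9A E2 94 9A EF B1 95 EE A6 8D ED 8A A6 F0 A6 9C 90 F3 B4 87 AA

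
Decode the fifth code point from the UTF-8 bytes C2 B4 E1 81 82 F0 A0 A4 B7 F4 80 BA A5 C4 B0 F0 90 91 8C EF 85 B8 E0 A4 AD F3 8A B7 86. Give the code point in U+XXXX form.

Offset 0: leading byte 0xC2 = 11000010 → 2-byte char #1 = C2 B4.
Offset 2: leading byte 0xE1 = 11100001 → 3-byte char #2 = E1 81 82.
Offset 5: leading byte 0xF0 = 11110000 → 4-byte char #3 = F0 A0 A4 B7.
Offset 9: leading byte 0xF4 = 11110100 → 4-byte char #4 = F4 80 BA A5.
Offset 13: leading byte 0xC4 = 11000100 → 2-byte char #5 = C4 B0.
Leading byte 0xC4 = 11000100 matches 110xxxxx → 2-byte sequence.
Byte 1: 0xC4 = 11000100, payload 00100 (5 bits).
Byte 2: 0xB0 = 10110000 (10xxxxxx ✓), payload 110000.
Concatenate: 00100110000 = 0x130 (11 bits → U+0130).

U+0130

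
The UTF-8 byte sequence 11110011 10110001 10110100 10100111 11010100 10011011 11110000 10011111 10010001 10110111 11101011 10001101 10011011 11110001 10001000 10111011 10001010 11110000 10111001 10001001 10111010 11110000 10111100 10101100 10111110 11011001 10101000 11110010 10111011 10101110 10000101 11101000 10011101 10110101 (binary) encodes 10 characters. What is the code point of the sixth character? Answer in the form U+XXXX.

Offset 0: leading byte 0xF3 = 11110011 → 4-byte char #1 = F3 B1 B4 A7.
Offset 4: leading byte 0xD4 = 11010100 → 2-byte char #2 = D4 9B.
Offset 6: leading byte 0xF0 = 11110000 → 4-byte char #3 = F0 9F 91 B7.
Offset 10: leading byte 0xEB = 11101011 → 3-byte char #4 = EB 8D 9B.
Offset 13: leading byte 0xF1 = 11110001 → 4-byte char #5 = F1 88 BB 8A.
Offset 17: leading byte 0xF0 = 11110000 → 4-byte char #6 = F0 B9 89 BA.
Leading byte 0xF0 = 11110000 matches 11110xxx → 4-byte sequence.
Byte 1: 0xF0 = 11110000, payload 000 (3 bits).
Byte 2: 0xB9 = 10111001 (10xxxxxx ✓), payload 111001.
Byte 3: 0x89 = 10001001 (10xxxxxx ✓), payload 001001.
Byte 4: 0xBA = 10111010 (10xxxxxx ✓), payload 111010.
Concatenate: 000111001001001111010 = 0x3927A (21 bits → U+3927A).

U+3927A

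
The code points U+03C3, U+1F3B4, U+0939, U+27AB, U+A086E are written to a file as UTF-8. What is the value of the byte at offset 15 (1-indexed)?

0xA1

1-indexed offset 15 is 0-indexed offset 14.
U+03C3 → 2-byte form CF 83 at offsets 0–1.
U+1F3B4 → 4-byte form F0 9F 8E B4 at offsets 2–5.
U+0939 → 3-byte form E0 A4 B9 at offsets 6–8.
U+27AB → 3-byte form E2 9E AB at offsets 9–11.
U+A086E → 4-byte form F2 A0 A1 AE at offsets 12–15.
Offset 14 falls in char 5's range; it's byte 3 of F2 A0 A1 AE = 0xA1.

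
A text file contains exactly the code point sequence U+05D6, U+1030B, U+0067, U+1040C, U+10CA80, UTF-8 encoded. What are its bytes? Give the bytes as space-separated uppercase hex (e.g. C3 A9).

U+05D6: 2-byte form → D7 96.
U+1030B: 4-byte form → F0 90 8C 8B.
U+0067: 1-byte form → 67.
U+1040C: 4-byte form → F0 90 90 8C.
U+10CA80: 4-byte form → F4 8C AA 80.
Concatenated (15 bytes): D7 96 F0 90 8C 8B 67 F0 90 90 8C F4 8C AA 80.

D7 96 F0 90 8C 8B 67 F0 90 90 8C F4 8C AA 80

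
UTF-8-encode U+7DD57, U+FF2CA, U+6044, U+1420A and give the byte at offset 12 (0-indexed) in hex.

U+7DD57 → 4-byte form F1 BD B5 97 at offsets 0–3.
U+FF2CA → 4-byte form F3 BF 8B 8A at offsets 4–7.
U+6044 → 3-byte form E6 81 84 at offsets 8–10.
U+1420A → 4-byte form F0 94 88 8A at offsets 11–14.
Offset 12 falls in char 4's range; it's byte 2 of F0 94 88 8A = 0x94.

0x94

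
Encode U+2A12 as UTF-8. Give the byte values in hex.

U+2A12 = 0x2A12 = 10770 decimal. In range U+0800–U+FFFF → 3-byte form: 1110xxxx 10xxxxxx 10xxxxxx.
Binary (16 bits): 0010101000010010.
Split 4+6+6: 0010 | 101000 | 010010.
Byte 1: 11100010 = 0xE2.
Byte 2: 10101000 = 0xA8.
Byte 3: 10010010 = 0x92.

E2 A8 92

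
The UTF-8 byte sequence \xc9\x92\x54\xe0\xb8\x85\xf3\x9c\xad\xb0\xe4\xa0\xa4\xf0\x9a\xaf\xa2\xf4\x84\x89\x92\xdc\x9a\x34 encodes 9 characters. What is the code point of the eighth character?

U+071A

Offset 0: leading byte 0xC9 = 11001001 → 2-byte char #1 = C9 92.
Offset 2: leading byte 0x54 = 01010100 → 1-byte char #2 = 54.
Offset 3: leading byte 0xE0 = 11100000 → 3-byte char #3 = E0 B8 85.
Offset 6: leading byte 0xF3 = 11110011 → 4-byte char #4 = F3 9C AD B0.
Offset 10: leading byte 0xE4 = 11100100 → 3-byte char #5 = E4 A0 A4.
Offset 13: leading byte 0xF0 = 11110000 → 4-byte char #6 = F0 9A AF A2.
Offset 17: leading byte 0xF4 = 11110100 → 4-byte char #7 = F4 84 89 92.
Offset 21: leading byte 0xDC = 11011100 → 2-byte char #8 = DC 9A.
Leading byte 0xDC = 11011100 matches 110xxxxx → 2-byte sequence.
Byte 1: 0xDC = 11011100, payload 11100 (5 bits).
Byte 2: 0x9A = 10011010 (10xxxxxx ✓), payload 011010.
Concatenate: 11100011010 = 0x71A (11 bits → U+071A).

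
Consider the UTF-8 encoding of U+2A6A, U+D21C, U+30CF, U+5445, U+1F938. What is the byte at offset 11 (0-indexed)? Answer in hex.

U+2A6A → 3-byte form E2 A9 AA at offsets 0–2.
U+D21C → 3-byte form ED 88 9C at offsets 3–5.
U+30CF → 3-byte form E3 83 8F at offsets 6–8.
U+5445 → 3-byte form E5 91 85 at offsets 9–11.
Offset 11 falls in char 4's range; it's byte 3 of E5 91 85 = 0x85.

0x85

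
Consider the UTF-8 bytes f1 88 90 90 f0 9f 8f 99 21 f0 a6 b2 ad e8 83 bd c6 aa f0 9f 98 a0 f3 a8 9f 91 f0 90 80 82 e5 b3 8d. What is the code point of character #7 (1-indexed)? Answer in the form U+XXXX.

U+1F620

Offset 0: leading byte 0xF1 = 11110001 → 4-byte char #1 = F1 88 90 90.
Offset 4: leading byte 0xF0 = 11110000 → 4-byte char #2 = F0 9F 8F 99.
Offset 8: leading byte 0x21 = 00100001 → 1-byte char #3 = 21.
Offset 9: leading byte 0xF0 = 11110000 → 4-byte char #4 = F0 A6 B2 AD.
Offset 13: leading byte 0xE8 = 11101000 → 3-byte char #5 = E8 83 BD.
Offset 16: leading byte 0xC6 = 11000110 → 2-byte char #6 = C6 AA.
Offset 18: leading byte 0xF0 = 11110000 → 4-byte char #7 = F0 9F 98 A0.
Leading byte 0xF0 = 11110000 matches 11110xxx → 4-byte sequence.
Byte 1: 0xF0 = 11110000, payload 000 (3 bits).
Byte 2: 0x9F = 10011111 (10xxxxxx ✓), payload 011111.
Byte 3: 0x98 = 10011000 (10xxxxxx ✓), payload 011000.
Byte 4: 0xA0 = 10100000 (10xxxxxx ✓), payload 100000.
Concatenate: 000011111011000100000 = 0x1F620 (21 bits → U+1F620).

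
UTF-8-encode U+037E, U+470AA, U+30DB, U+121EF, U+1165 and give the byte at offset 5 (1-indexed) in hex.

0x82

1-indexed offset 5 is 0-indexed offset 4.
U+037E → 2-byte form CD BE at offsets 0–1.
U+470AA → 4-byte form F1 87 82 AA at offsets 2–5.
Offset 4 falls in char 2's range; it's byte 3 of F1 87 82 AA = 0x82.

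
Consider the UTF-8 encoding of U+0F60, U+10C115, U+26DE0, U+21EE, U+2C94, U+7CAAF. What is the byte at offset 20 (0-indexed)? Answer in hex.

U+0F60 → 3-byte form E0 BD A0 at offsets 0–2.
U+10C115 → 4-byte form F4 8C 84 95 at offsets 3–6.
U+26DE0 → 4-byte form F0 A6 B7 A0 at offsets 7–10.
U+21EE → 3-byte form E2 87 AE at offsets 11–13.
U+2C94 → 3-byte form E2 B2 94 at offsets 14–16.
U+7CAAF → 4-byte form F1 BC AA AF at offsets 17–20.
Offset 20 falls in char 6's range; it's byte 4 of F1 BC AA AF = 0xAF.

0xAF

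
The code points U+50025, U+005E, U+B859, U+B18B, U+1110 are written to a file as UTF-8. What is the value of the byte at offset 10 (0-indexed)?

0x8B

U+50025 → 4-byte form F1 90 80 A5 at offsets 0–3.
U+005E → 1-byte form 5E at offsets 4–4.
U+B859 → 3-byte form EB A1 99 at offsets 5–7.
U+B18B → 3-byte form EB 86 8B at offsets 8–10.
Offset 10 falls in char 4's range; it's byte 3 of EB 86 8B = 0x8B.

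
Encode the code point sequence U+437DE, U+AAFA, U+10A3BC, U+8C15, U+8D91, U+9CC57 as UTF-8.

F1 83 9F 9E EA AB BA F4 8A 8E BC E8 B0 95 E8 B6 91 F2 9C B1 97

U+437DE: 4-byte form → F1 83 9F 9E.
U+AAFA: 3-byte form → EA AB BA.
U+10A3BC: 4-byte form → F4 8A 8E BC.
U+8C15: 3-byte form → E8 B0 95.
U+8D91: 3-byte form → E8 B6 91.
U+9CC57: 4-byte form → F2 9C B1 97.
Concatenated (21 bytes): F1 83 9F 9E EA AB BA F4 8A 8E BC E8 B0 95 E8 B6 91 F2 9C B1 97.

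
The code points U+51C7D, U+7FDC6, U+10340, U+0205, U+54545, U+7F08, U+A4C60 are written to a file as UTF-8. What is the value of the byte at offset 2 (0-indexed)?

0xB1

U+51C7D → 4-byte form F1 91 B1 BD at offsets 0–3.
Offset 2 falls in char 1's range; it's byte 3 of F1 91 B1 BD = 0xB1.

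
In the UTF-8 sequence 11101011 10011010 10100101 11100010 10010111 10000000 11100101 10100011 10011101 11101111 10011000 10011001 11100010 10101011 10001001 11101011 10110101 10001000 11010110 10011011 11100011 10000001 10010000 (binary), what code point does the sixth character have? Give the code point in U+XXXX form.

Offset 0: leading byte 0xEB = 11101011 → 3-byte char #1 = EB 9A A5.
Offset 3: leading byte 0xE2 = 11100010 → 3-byte char #2 = E2 97 80.
Offset 6: leading byte 0xE5 = 11100101 → 3-byte char #3 = E5 A3 9D.
Offset 9: leading byte 0xEF = 11101111 → 3-byte char #4 = EF 98 99.
Offset 12: leading byte 0xE2 = 11100010 → 3-byte char #5 = E2 AB 89.
Offset 15: leading byte 0xEB = 11101011 → 3-byte char #6 = EB B5 88.
Leading byte 0xEB = 11101011 matches 1110xxxx → 3-byte sequence.
Byte 1: 0xEB = 11101011, payload 1011 (4 bits).
Byte 2: 0xB5 = 10110101 (10xxxxxx ✓), payload 110101.
Byte 3: 0x88 = 10001000 (10xxxxxx ✓), payload 001000.
Concatenate: 1011110101001000 = 0xBD48 (16 bits → U+BD48).

U+BD48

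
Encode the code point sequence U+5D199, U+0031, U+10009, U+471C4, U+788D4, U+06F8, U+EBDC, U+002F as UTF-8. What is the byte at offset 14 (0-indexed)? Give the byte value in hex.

U+5D199 → 4-byte form F1 9D 86 99 at offsets 0–3.
U+0031 → 1-byte form 31 at offsets 4–4.
U+10009 → 4-byte form F0 90 80 89 at offsets 5–8.
U+471C4 → 4-byte form F1 87 87 84 at offsets 9–12.
U+788D4 → 4-byte form F1 B8 A3 94 at offsets 13–16.
Offset 14 falls in char 5's range; it's byte 2 of F1 B8 A3 94 = 0xB8.

0xB8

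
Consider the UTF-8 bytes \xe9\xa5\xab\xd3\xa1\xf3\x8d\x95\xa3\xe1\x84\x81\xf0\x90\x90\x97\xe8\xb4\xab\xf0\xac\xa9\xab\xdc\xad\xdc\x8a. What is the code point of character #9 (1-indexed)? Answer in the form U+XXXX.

U+070A

Offset 0: leading byte 0xE9 = 11101001 → 3-byte char #1 = E9 A5 AB.
Offset 3: leading byte 0xD3 = 11010011 → 2-byte char #2 = D3 A1.
Offset 5: leading byte 0xF3 = 11110011 → 4-byte char #3 = F3 8D 95 A3.
Offset 9: leading byte 0xE1 = 11100001 → 3-byte char #4 = E1 84 81.
Offset 12: leading byte 0xF0 = 11110000 → 4-byte char #5 = F0 90 90 97.
Offset 16: leading byte 0xE8 = 11101000 → 3-byte char #6 = E8 B4 AB.
Offset 19: leading byte 0xF0 = 11110000 → 4-byte char #7 = F0 AC A9 AB.
Offset 23: leading byte 0xDC = 11011100 → 2-byte char #8 = DC AD.
Offset 25: leading byte 0xDC = 11011100 → 2-byte char #9 = DC 8A.
Leading byte 0xDC = 11011100 matches 110xxxxx → 2-byte sequence.
Byte 1: 0xDC = 11011100, payload 11100 (5 bits).
Byte 2: 0x8A = 10001010 (10xxxxxx ✓), payload 001010.
Concatenate: 11100001010 = 0x70A (11 bits → U+070A).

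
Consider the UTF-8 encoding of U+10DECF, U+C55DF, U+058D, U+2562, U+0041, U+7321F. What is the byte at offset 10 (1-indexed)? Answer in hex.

0x8D

1-indexed offset 10 is 0-indexed offset 9.
U+10DECF → 4-byte form F4 8D BB 8F at offsets 0–3.
U+C55DF → 4-byte form F3 85 97 9F at offsets 4–7.
U+058D → 2-byte form D6 8D at offsets 8–9.
Offset 9 falls in char 3's range; it's byte 2 of D6 8D = 0x8D.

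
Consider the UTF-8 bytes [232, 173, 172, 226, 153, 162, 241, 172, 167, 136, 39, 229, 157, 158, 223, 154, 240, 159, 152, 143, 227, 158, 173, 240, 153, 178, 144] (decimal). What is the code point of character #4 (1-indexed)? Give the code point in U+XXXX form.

U+0027

Offset 0: leading byte 0xE8 = 11101000 → 3-byte char #1 = E8 AD AC.
Offset 3: leading byte 0xE2 = 11100010 → 3-byte char #2 = E2 99 A2.
Offset 6: leading byte 0xF1 = 11110001 → 4-byte char #3 = F1 AC A7 88.
Offset 10: leading byte 0x27 = 00100111 → 1-byte char #4 = 27.
Leading byte 0x27 = 00100111 matches 0xxxxxxx → 1-byte sequence.
Byte 1: 0x27 = 00100111, payload 0100111 (7 bits).
Concatenate: 0100111 = 0x27 (7 bits → U+0027).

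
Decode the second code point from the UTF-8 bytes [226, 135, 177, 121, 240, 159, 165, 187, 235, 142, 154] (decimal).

Offset 0: leading byte 0xE2 = 11100010 → 3-byte char #1 = E2 87 B1.
Offset 3: leading byte 0x79 = 01111001 → 1-byte char #2 = 79.
Leading byte 0x79 = 01111001 matches 0xxxxxxx → 1-byte sequence.
Byte 1: 0x79 = 01111001, payload 1111001 (7 bits).
Concatenate: 1111001 = 0x79 (7 bits → U+0079).

U+0079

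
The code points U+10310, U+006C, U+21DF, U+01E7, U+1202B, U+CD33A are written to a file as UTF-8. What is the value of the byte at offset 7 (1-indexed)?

1-indexed offset 7 is 0-indexed offset 6.
U+10310 → 4-byte form F0 90 8C 90 at offsets 0–3.
U+006C → 1-byte form 6C at offsets 4–4.
U+21DF → 3-byte form E2 87 9F at offsets 5–7.
Offset 6 falls in char 3's range; it's byte 2 of E2 87 9F = 0x87.

0x87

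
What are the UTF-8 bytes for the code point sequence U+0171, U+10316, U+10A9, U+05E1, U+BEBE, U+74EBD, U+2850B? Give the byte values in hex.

U+0171: 2-byte form → C5 B1.
U+10316: 4-byte form → F0 90 8C 96.
U+10A9: 3-byte form → E1 82 A9.
U+05E1: 2-byte form → D7 A1.
U+BEBE: 3-byte form → EB BA BE.
U+74EBD: 4-byte form → F1 B4 BA BD.
U+2850B: 4-byte form → F0 A8 94 8B.
Concatenated (22 bytes): C5 B1 F0 90 8C 96 E1 82 A9 D7 A1 EB BA BE F1 B4 BA BD F0 A8 94 8B.

C5 B1 F0 90 8C 96 E1 82 A9 D7 A1 EB BA BE F1 B4 BA BD F0 A8 94 8B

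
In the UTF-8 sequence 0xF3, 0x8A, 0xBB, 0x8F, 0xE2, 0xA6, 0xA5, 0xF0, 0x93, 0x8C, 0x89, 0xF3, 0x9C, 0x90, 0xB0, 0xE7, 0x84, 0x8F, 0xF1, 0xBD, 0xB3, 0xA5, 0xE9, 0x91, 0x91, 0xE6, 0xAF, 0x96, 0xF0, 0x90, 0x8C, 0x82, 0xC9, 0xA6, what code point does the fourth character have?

U+DC430

Offset 0: leading byte 0xF3 = 11110011 → 4-byte char #1 = F3 8A BB 8F.
Offset 4: leading byte 0xE2 = 11100010 → 3-byte char #2 = E2 A6 A5.
Offset 7: leading byte 0xF0 = 11110000 → 4-byte char #3 = F0 93 8C 89.
Offset 11: leading byte 0xF3 = 11110011 → 4-byte char #4 = F3 9C 90 B0.
Leading byte 0xF3 = 11110011 matches 11110xxx → 4-byte sequence.
Byte 1: 0xF3 = 11110011, payload 011 (3 bits).
Byte 2: 0x9C = 10011100 (10xxxxxx ✓), payload 011100.
Byte 3: 0x90 = 10010000 (10xxxxxx ✓), payload 010000.
Byte 4: 0xB0 = 10110000 (10xxxxxx ✓), payload 110000.
Concatenate: 011011100010000110000 = 0xDC430 (21 bits → U+DC430).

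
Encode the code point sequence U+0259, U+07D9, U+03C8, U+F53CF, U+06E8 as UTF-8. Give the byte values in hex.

U+0259: 2-byte form → C9 99.
U+07D9: 2-byte form → DF 99.
U+03C8: 2-byte form → CF 88.
U+F53CF: 4-byte form → F3 B5 8F 8F.
U+06E8: 2-byte form → DB A8.
Concatenated (12 bytes): C9 99 DF 99 CF 88 F3 B5 8F 8F DB A8.

C9 99 DF 99 CF 88 F3 B5 8F 8F DB A8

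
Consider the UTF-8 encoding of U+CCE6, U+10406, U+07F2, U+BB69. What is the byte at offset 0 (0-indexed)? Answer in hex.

U+CCE6 → 3-byte form EC B3 A6 at offsets 0–2.
Offset 0 falls in char 1's range; it's byte 1 of EC B3 A6 = 0xEC.

0xEC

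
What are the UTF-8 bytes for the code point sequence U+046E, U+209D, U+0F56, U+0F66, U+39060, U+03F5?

D1 AE E2 82 9D E0 BD 96 E0 BD A6 F0 B9 81 A0 CF B5

U+046E: 2-byte form → D1 AE.
U+209D: 3-byte form → E2 82 9D.
U+0F56: 3-byte form → E0 BD 96.
U+0F66: 3-byte form → E0 BD A6.
U+39060: 4-byte form → F0 B9 81 A0.
U+03F5: 2-byte form → CF B5.
Concatenated (17 bytes): D1 AE E2 82 9D E0 BD 96 E0 BD A6 F0 B9 81 A0 CF B5.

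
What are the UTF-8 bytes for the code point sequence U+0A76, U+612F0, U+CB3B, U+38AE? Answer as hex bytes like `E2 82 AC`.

E0 A9 B6 F1 A1 8B B0 EC AC BB E3 A2 AE

U+0A76: 3-byte form → E0 A9 B6.
U+612F0: 4-byte form → F1 A1 8B B0.
U+CB3B: 3-byte form → EC AC BB.
U+38AE: 3-byte form → E3 A2 AE.
Concatenated (13 bytes): E0 A9 B6 F1 A1 8B B0 EC AC BB E3 A2 AE.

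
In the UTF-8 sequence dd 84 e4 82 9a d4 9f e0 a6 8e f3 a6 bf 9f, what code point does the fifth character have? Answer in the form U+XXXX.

U+E6FDF

Offset 0: leading byte 0xDD = 11011101 → 2-byte char #1 = DD 84.
Offset 2: leading byte 0xE4 = 11100100 → 3-byte char #2 = E4 82 9A.
Offset 5: leading byte 0xD4 = 11010100 → 2-byte char #3 = D4 9F.
Offset 7: leading byte 0xE0 = 11100000 → 3-byte char #4 = E0 A6 8E.
Offset 10: leading byte 0xF3 = 11110011 → 4-byte char #5 = F3 A6 BF 9F.
Leading byte 0xF3 = 11110011 matches 11110xxx → 4-byte sequence.
Byte 1: 0xF3 = 11110011, payload 011 (3 bits).
Byte 2: 0xA6 = 10100110 (10xxxxxx ✓), payload 100110.
Byte 3: 0xBF = 10111111 (10xxxxxx ✓), payload 111111.
Byte 4: 0x9F = 10011111 (10xxxxxx ✓), payload 011111.
Concatenate: 011100110111111011111 = 0xE6FDF (21 bits → U+E6FDF).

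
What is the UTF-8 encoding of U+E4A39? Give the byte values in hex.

F3 A4 A8 B9

U+E4A39 = 0xE4A39 = 936505 decimal. In range U+10000–U+10FFFF → 4-byte form: 11110xxx 10xxxxxx 10xxxxxx 10xxxxxx.
Binary (21 bits): 011100100101000111001.
Split 3+6+6+6: 011 | 100100 | 101000 | 111001.
Byte 1: 11110011 = 0xF3.
Byte 2: 10100100 = 0xA4.
Byte 3: 10101000 = 0xA8.
Byte 4: 10111001 = 0xB9.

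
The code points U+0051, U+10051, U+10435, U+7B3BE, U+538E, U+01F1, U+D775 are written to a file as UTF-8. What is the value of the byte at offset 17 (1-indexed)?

1-indexed offset 17 is 0-indexed offset 16.
U+0051 → 1-byte form 51 at offsets 0–0.
U+10051 → 4-byte form F0 90 81 91 at offsets 1–4.
U+10435 → 4-byte form F0 90 90 B5 at offsets 5–8.
U+7B3BE → 4-byte form F1 BB 8E BE at offsets 9–12.
U+538E → 3-byte form E5 8E 8E at offsets 13–15.
U+01F1 → 2-byte form C7 B1 at offsets 16–17.
Offset 16 falls in char 6's range; it's byte 1 of C7 B1 = 0xC7.

0xC7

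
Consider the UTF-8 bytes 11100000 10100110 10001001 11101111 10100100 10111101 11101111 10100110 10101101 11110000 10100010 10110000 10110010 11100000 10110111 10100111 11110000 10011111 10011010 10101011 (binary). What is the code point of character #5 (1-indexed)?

Offset 0: leading byte 0xE0 = 11100000 → 3-byte char #1 = E0 A6 89.
Offset 3: leading byte 0xEF = 11101111 → 3-byte char #2 = EF A4 BD.
Offset 6: leading byte 0xEF = 11101111 → 3-byte char #3 = EF A6 AD.
Offset 9: leading byte 0xF0 = 11110000 → 4-byte char #4 = F0 A2 B0 B2.
Offset 13: leading byte 0xE0 = 11100000 → 3-byte char #5 = E0 B7 A7.
Leading byte 0xE0 = 11100000 matches 1110xxxx → 3-byte sequence.
Byte 1: 0xE0 = 11100000, payload 0000 (4 bits).
Byte 2: 0xB7 = 10110111 (10xxxxxx ✓), payload 110111.
Byte 3: 0xA7 = 10100111 (10xxxxxx ✓), payload 100111.
Concatenate: 0000110111100111 = 0xDE7 (16 bits → U+0DE7).

U+0DE7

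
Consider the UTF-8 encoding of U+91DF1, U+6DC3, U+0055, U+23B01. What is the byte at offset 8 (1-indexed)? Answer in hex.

0x55

1-indexed offset 8 is 0-indexed offset 7.
U+91DF1 → 4-byte form F2 91 B7 B1 at offsets 0–3.
U+6DC3 → 3-byte form E6 B7 83 at offsets 4–6.
U+0055 → 1-byte form 55 at offsets 7–7.
Offset 7 falls in char 3's range; it's byte 1 of 55 = 0x55.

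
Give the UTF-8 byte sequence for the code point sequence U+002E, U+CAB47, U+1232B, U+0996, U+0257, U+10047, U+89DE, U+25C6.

U+002E: 1-byte form → 2E.
U+CAB47: 4-byte form → F3 8A AD 87.
U+1232B: 4-byte form → F0 92 8C AB.
U+0996: 3-byte form → E0 A6 96.
U+0257: 2-byte form → C9 97.
U+10047: 4-byte form → F0 90 81 87.
U+89DE: 3-byte form → E8 A7 9E.
U+25C6: 3-byte form → E2 97 86.
Concatenated (24 bytes): 2E F3 8A AD 87 F0 92 8C AB E0 A6 96 C9 97 F0 90 81 87 E8 A7 9E E2 97 86.

2E F3 8A AD 87 F0 92 8C AB E0 A6 96 C9 97 F0 90 81 87 E8 A7 9E E2 97 86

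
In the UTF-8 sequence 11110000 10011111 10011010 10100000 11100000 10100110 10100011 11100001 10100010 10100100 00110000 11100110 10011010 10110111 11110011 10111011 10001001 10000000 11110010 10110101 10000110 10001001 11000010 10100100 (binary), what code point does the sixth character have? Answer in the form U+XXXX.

U+FB240

Offset 0: leading byte 0xF0 = 11110000 → 4-byte char #1 = F0 9F 9A A0.
Offset 4: leading byte 0xE0 = 11100000 → 3-byte char #2 = E0 A6 A3.
Offset 7: leading byte 0xE1 = 11100001 → 3-byte char #3 = E1 A2 A4.
Offset 10: leading byte 0x30 = 00110000 → 1-byte char #4 = 30.
Offset 11: leading byte 0xE6 = 11100110 → 3-byte char #5 = E6 9A B7.
Offset 14: leading byte 0xF3 = 11110011 → 4-byte char #6 = F3 BB 89 80.
Leading byte 0xF3 = 11110011 matches 11110xxx → 4-byte sequence.
Byte 1: 0xF3 = 11110011, payload 011 (3 bits).
Byte 2: 0xBB = 10111011 (10xxxxxx ✓), payload 111011.
Byte 3: 0x89 = 10001001 (10xxxxxx ✓), payload 001001.
Byte 4: 0x80 = 10000000 (10xxxxxx ✓), payload 000000.
Concatenate: 011111011001001000000 = 0xFB240 (21 bits → U+FB240).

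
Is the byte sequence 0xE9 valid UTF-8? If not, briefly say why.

Leading byte 0xE9 = 11101001 → 3-byte form, but only 1 byte is present.

invalid (sequence truncated)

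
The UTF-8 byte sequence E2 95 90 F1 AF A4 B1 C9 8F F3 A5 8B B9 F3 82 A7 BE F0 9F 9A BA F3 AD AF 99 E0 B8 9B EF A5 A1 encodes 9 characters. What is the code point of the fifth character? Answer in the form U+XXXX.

U+C29FE

Offset 0: leading byte 0xE2 = 11100010 → 3-byte char #1 = E2 95 90.
Offset 3: leading byte 0xF1 = 11110001 → 4-byte char #2 = F1 AF A4 B1.
Offset 7: leading byte 0xC9 = 11001001 → 2-byte char #3 = C9 8F.
Offset 9: leading byte 0xF3 = 11110011 → 4-byte char #4 = F3 A5 8B B9.
Offset 13: leading byte 0xF3 = 11110011 → 4-byte char #5 = F3 82 A7 BE.
Leading byte 0xF3 = 11110011 matches 11110xxx → 4-byte sequence.
Byte 1: 0xF3 = 11110011, payload 011 (3 bits).
Byte 2: 0x82 = 10000010 (10xxxxxx ✓), payload 000010.
Byte 3: 0xA7 = 10100111 (10xxxxxx ✓), payload 100111.
Byte 4: 0xBE = 10111110 (10xxxxxx ✓), payload 111110.
Concatenate: 011000010100111111110 = 0xC29FE (21 bits → U+C29FE).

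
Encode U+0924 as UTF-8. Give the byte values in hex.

E0 A4 A4

U+0924 = 0x924 = 2340 decimal. In range U+0800–U+FFFF → 3-byte form: 1110xxxx 10xxxxxx 10xxxxxx.
Binary (16 bits): 0000100100100100.
Split 4+6+6: 0000 | 100100 | 100100.
Byte 1: 11100000 = 0xE0.
Byte 2: 10100100 = 0xA4.
Byte 3: 10100100 = 0xA4.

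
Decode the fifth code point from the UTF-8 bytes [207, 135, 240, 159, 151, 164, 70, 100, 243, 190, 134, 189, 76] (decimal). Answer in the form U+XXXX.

U+FE1BD

Offset 0: leading byte 0xCF = 11001111 → 2-byte char #1 = CF 87.
Offset 2: leading byte 0xF0 = 11110000 → 4-byte char #2 = F0 9F 97 A4.
Offset 6: leading byte 0x46 = 01000110 → 1-byte char #3 = 46.
Offset 7: leading byte 0x64 = 01100100 → 1-byte char #4 = 64.
Offset 8: leading byte 0xF3 = 11110011 → 4-byte char #5 = F3 BE 86 BD.
Leading byte 0xF3 = 11110011 matches 11110xxx → 4-byte sequence.
Byte 1: 0xF3 = 11110011, payload 011 (3 bits).
Byte 2: 0xBE = 10111110 (10xxxxxx ✓), payload 111110.
Byte 3: 0x86 = 10000110 (10xxxxxx ✓), payload 000110.
Byte 4: 0xBD = 10111101 (10xxxxxx ✓), payload 111101.
Concatenate: 011111110000110111101 = 0xFE1BD (21 bits → U+FE1BD).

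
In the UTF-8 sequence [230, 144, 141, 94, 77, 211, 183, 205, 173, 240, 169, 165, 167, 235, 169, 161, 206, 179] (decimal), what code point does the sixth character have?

U+29967

Offset 0: leading byte 0xE6 = 11100110 → 3-byte char #1 = E6 90 8D.
Offset 3: leading byte 0x5E = 01011110 → 1-byte char #2 = 5E.
Offset 4: leading byte 0x4D = 01001101 → 1-byte char #3 = 4D.
Offset 5: leading byte 0xD3 = 11010011 → 2-byte char #4 = D3 B7.
Offset 7: leading byte 0xCD = 11001101 → 2-byte char #5 = CD AD.
Offset 9: leading byte 0xF0 = 11110000 → 4-byte char #6 = F0 A9 A5 A7.
Leading byte 0xF0 = 11110000 matches 11110xxx → 4-byte sequence.
Byte 1: 0xF0 = 11110000, payload 000 (3 bits).
Byte 2: 0xA9 = 10101001 (10xxxxxx ✓), payload 101001.
Byte 3: 0xA5 = 10100101 (10xxxxxx ✓), payload 100101.
Byte 4: 0xA7 = 10100111 (10xxxxxx ✓), payload 100111.
Concatenate: 000101001100101100111 = 0x29967 (21 bits → U+29967).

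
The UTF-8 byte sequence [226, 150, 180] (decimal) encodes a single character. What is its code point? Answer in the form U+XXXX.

U+25B4

Leading byte 0xE2 = 11100010 matches 1110xxxx → 3-byte sequence.
Byte 1: 0xE2 = 11100010, payload 0010 (4 bits).
Byte 2: 0x96 = 10010110 (10xxxxxx ✓), payload 010110.
Byte 3: 0xB4 = 10110100 (10xxxxxx ✓), payload 110100.
Concatenate: 0010010110110100 = 0x25B4 (16 bits → U+25B4).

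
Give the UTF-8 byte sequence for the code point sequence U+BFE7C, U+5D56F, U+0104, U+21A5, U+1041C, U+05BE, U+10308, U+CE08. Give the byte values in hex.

F2 BF B9 BC F1 9D 95 AF C4 84 E2 86 A5 F0 90 90 9C D6 BE F0 90 8C 88 EC B8 88

U+BFE7C: 4-byte form → F2 BF B9 BC.
U+5D56F: 4-byte form → F1 9D 95 AF.
U+0104: 2-byte form → C4 84.
U+21A5: 3-byte form → E2 86 A5.
U+1041C: 4-byte form → F0 90 90 9C.
U+05BE: 2-byte form → D6 BE.
U+10308: 4-byte form → F0 90 8C 88.
U+CE08: 3-byte form → EC B8 88.
Concatenated (26 bytes): F2 BF B9 BC F1 9D 95 AF C4 84 E2 86 A5 F0 90 90 9C D6 BE F0 90 8C 88 EC B8 88.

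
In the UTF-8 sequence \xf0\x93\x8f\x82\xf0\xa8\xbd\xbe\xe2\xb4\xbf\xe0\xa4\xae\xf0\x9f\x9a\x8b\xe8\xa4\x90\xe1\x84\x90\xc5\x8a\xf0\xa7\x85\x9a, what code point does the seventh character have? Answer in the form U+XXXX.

Offset 0: leading byte 0xF0 = 11110000 → 4-byte char #1 = F0 93 8F 82.
Offset 4: leading byte 0xF0 = 11110000 → 4-byte char #2 = F0 A8 BD BE.
Offset 8: leading byte 0xE2 = 11100010 → 3-byte char #3 = E2 B4 BF.
Offset 11: leading byte 0xE0 = 11100000 → 3-byte char #4 = E0 A4 AE.
Offset 14: leading byte 0xF0 = 11110000 → 4-byte char #5 = F0 9F 9A 8B.
Offset 18: leading byte 0xE8 = 11101000 → 3-byte char #6 = E8 A4 90.
Offset 21: leading byte 0xE1 = 11100001 → 3-byte char #7 = E1 84 90.
Leading byte 0xE1 = 11100001 matches 1110xxxx → 3-byte sequence.
Byte 1: 0xE1 = 11100001, payload 0001 (4 bits).
Byte 2: 0x84 = 10000100 (10xxxxxx ✓), payload 000100.
Byte 3: 0x90 = 10010000 (10xxxxxx ✓), payload 010000.
Concatenate: 0001000100010000 = 0x1110 (16 bits → U+1110).

U+1110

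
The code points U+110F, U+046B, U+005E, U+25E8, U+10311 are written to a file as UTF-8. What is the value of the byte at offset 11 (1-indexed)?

0x90

1-indexed offset 11 is 0-indexed offset 10.
U+110F → 3-byte form E1 84 8F at offsets 0–2.
U+046B → 2-byte form D1 AB at offsets 3–4.
U+005E → 1-byte form 5E at offsets 5–5.
U+25E8 → 3-byte form E2 97 A8 at offsets 6–8.
U+10311 → 4-byte form F0 90 8C 91 at offsets 9–12.
Offset 10 falls in char 5's range; it's byte 2 of F0 90 8C 91 = 0x90.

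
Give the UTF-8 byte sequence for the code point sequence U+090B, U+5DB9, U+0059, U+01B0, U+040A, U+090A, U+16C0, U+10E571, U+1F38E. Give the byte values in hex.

E0 A4 8B E5 B6 B9 59 C6 B0 D0 8A E0 A4 8A E1 9B 80 F4 8E 95 B1 F0 9F 8E 8E

U+090B: 3-byte form → E0 A4 8B.
U+5DB9: 3-byte form → E5 B6 B9.
U+0059: 1-byte form → 59.
U+01B0: 2-byte form → C6 B0.
U+040A: 2-byte form → D0 8A.
U+090A: 3-byte form → E0 A4 8A.
U+16C0: 3-byte form → E1 9B 80.
U+10E571: 4-byte form → F4 8E 95 B1.
U+1F38E: 4-byte form → F0 9F 8E 8E.
Concatenated (25 bytes): E0 A4 8B E5 B6 B9 59 C6 B0 D0 8A E0 A4 8A E1 9B 80 F4 8E 95 B1 F0 9F 8E 8E.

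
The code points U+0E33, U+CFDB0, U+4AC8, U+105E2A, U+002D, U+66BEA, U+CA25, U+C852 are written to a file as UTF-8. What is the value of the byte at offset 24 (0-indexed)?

U+0E33 → 3-byte form E0 B8 B3 at offsets 0–2.
U+CFDB0 → 4-byte form F3 8F B6 B0 at offsets 3–6.
U+4AC8 → 3-byte form E4 AB 88 at offsets 7–9.
U+105E2A → 4-byte form F4 85 B8 AA at offsets 10–13.
U+002D → 1-byte form 2D at offsets 14–14.
U+66BEA → 4-byte form F1 A6 AF AA at offsets 15–18.
U+CA25 → 3-byte form EC A8 A5 at offsets 19–21.
U+C852 → 3-byte form EC A1 92 at offsets 22–24.
Offset 24 falls in char 8's range; it's byte 3 of EC A1 92 = 0x92.

0x92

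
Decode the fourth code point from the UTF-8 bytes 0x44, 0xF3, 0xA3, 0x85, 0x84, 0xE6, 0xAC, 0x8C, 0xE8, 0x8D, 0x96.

Offset 0: leading byte 0x44 = 01000100 → 1-byte char #1 = 44.
Offset 1: leading byte 0xF3 = 11110011 → 4-byte char #2 = F3 A3 85 84.
Offset 5: leading byte 0xE6 = 11100110 → 3-byte char #3 = E6 AC 8C.
Offset 8: leading byte 0xE8 = 11101000 → 3-byte char #4 = E8 8D 96.
Leading byte 0xE8 = 11101000 matches 1110xxxx → 3-byte sequence.
Byte 1: 0xE8 = 11101000, payload 1000 (4 bits).
Byte 2: 0x8D = 10001101 (10xxxxxx ✓), payload 001101.
Byte 3: 0x96 = 10010110 (10xxxxxx ✓), payload 010110.
Concatenate: 1000001101010110 = 0x8356 (16 bits → U+8356).

U+8356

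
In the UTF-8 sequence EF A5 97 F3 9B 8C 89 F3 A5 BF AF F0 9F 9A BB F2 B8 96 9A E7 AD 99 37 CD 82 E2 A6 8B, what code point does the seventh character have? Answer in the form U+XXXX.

U+0037

Offset 0: leading byte 0xEF = 11101111 → 3-byte char #1 = EF A5 97.
Offset 3: leading byte 0xF3 = 11110011 → 4-byte char #2 = F3 9B 8C 89.
Offset 7: leading byte 0xF3 = 11110011 → 4-byte char #3 = F3 A5 BF AF.
Offset 11: leading byte 0xF0 = 11110000 → 4-byte char #4 = F0 9F 9A BB.
Offset 15: leading byte 0xF2 = 11110010 → 4-byte char #5 = F2 B8 96 9A.
Offset 19: leading byte 0xE7 = 11100111 → 3-byte char #6 = E7 AD 99.
Offset 22: leading byte 0x37 = 00110111 → 1-byte char #7 = 37.
Leading byte 0x37 = 00110111 matches 0xxxxxxx → 1-byte sequence.
Byte 1: 0x37 = 00110111, payload 0110111 (7 bits).
Concatenate: 0110111 = 0x37 (7 bits → U+0037).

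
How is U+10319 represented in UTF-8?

F0 90 8C 99

U+10319 = 0x10319 = 66329 decimal. In range U+10000–U+10FFFF → 4-byte form: 11110xxx 10xxxxxx 10xxxxxx 10xxxxxx.
Binary (21 bits): 000010000001100011001.
Split 3+6+6+6: 000 | 010000 | 001100 | 011001.
Byte 1: 11110000 = 0xF0.
Byte 2: 10010000 = 0x90.
Byte 3: 10001100 = 0x8C.
Byte 4: 10011001 = 0x99.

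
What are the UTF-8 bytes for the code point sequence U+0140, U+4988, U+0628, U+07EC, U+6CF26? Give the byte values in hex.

C5 80 E4 A6 88 D8 A8 DF AC F1 AC BC A6

U+0140: 2-byte form → C5 80.
U+4988: 3-byte form → E4 A6 88.
U+0628: 2-byte form → D8 A8.
U+07EC: 2-byte form → DF AC.
U+6CF26: 4-byte form → F1 AC BC A6.
Concatenated (13 bytes): C5 80 E4 A6 88 D8 A8 DF AC F1 AC BC A6.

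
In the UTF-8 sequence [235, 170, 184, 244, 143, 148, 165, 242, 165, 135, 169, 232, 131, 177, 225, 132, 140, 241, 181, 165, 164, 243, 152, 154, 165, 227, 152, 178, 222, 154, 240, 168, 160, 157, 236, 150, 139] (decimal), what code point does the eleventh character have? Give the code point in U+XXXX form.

Offset 0: leading byte 0xEB = 11101011 → 3-byte char #1 = EB AA B8.
Offset 3: leading byte 0xF4 = 11110100 → 4-byte char #2 = F4 8F 94 A5.
Offset 7: leading byte 0xF2 = 11110010 → 4-byte char #3 = F2 A5 87 A9.
Offset 11: leading byte 0xE8 = 11101000 → 3-byte char #4 = E8 83 B1.
Offset 14: leading byte 0xE1 = 11100001 → 3-byte char #5 = E1 84 8C.
Offset 17: leading byte 0xF1 = 11110001 → 4-byte char #6 = F1 B5 A5 A4.
Offset 21: leading byte 0xF3 = 11110011 → 4-byte char #7 = F3 98 9A A5.
Offset 25: leading byte 0xE3 = 11100011 → 3-byte char #8 = E3 98 B2.
Offset 28: leading byte 0xDE = 11011110 → 2-byte char #9 = DE 9A.
Offset 30: leading byte 0xF0 = 11110000 → 4-byte char #10 = F0 A8 A0 9D.
Offset 34: leading byte 0xEC = 11101100 → 3-byte char #11 = EC 96 8B.
Leading byte 0xEC = 11101100 matches 1110xxxx → 3-byte sequence.
Byte 1: 0xEC = 11101100, payload 1100 (4 bits).
Byte 2: 0x96 = 10010110 (10xxxxxx ✓), payload 010110.
Byte 3: 0x8B = 10001011 (10xxxxxx ✓), payload 001011.
Concatenate: 1100010110001011 = 0xC58B (16 bits → U+C58B).

U+C58B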